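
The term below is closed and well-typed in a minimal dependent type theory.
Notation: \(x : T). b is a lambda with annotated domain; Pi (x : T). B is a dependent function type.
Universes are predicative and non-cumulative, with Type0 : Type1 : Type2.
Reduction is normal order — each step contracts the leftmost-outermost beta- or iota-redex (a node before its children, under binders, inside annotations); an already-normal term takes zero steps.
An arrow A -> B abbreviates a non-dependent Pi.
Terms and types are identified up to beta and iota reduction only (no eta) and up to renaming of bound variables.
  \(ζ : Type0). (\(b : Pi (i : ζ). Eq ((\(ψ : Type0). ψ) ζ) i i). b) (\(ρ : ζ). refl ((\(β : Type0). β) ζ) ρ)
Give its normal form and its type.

normal form:
  \(ζ : Type0). \(b : ζ). refl ζ b
type:
  Pi (ζ : Type0). Pi (b : ζ). Eq ζ b b


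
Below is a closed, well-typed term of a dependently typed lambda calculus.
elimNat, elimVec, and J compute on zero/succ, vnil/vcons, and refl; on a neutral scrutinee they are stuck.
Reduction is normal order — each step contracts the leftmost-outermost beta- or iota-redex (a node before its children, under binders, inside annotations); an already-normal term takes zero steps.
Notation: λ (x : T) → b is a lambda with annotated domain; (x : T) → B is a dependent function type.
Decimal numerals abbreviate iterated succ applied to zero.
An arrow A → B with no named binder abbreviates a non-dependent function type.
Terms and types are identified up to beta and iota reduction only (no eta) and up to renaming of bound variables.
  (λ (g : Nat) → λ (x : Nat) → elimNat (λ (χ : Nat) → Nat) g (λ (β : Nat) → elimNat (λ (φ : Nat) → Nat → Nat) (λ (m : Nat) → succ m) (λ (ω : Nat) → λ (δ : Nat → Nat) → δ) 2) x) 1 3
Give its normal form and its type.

normal form:
  4
the term's type:
  Nat
observation: the leftmost-outermost redex is a beta-redex, and normalization takes 33 steps.


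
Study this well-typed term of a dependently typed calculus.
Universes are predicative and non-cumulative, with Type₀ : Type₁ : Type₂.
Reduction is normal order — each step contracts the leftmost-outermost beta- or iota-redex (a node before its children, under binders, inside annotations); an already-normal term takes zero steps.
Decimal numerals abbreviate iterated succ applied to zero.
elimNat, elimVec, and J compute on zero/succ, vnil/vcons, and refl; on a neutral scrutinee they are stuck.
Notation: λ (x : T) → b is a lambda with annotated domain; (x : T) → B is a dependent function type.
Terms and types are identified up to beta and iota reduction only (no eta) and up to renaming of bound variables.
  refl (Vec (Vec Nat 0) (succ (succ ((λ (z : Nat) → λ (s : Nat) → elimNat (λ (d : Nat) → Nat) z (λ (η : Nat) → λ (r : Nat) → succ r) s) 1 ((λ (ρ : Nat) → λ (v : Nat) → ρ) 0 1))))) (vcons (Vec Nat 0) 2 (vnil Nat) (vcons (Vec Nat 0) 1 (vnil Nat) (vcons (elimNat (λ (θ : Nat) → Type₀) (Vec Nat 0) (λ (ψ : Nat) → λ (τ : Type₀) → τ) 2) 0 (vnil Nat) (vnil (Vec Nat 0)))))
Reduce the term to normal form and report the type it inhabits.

normal form:
  refl (Vec (Vec Nat 0) 3) (vcons (Vec Nat 0) 2 (vnil Nat) (vcons (Vec Nat 0) 1 (vnil Nat) (vcons (Vec Nat 0) 0 (vnil Nat) (vnil (Vec Nat 0)))))
the term's type:
  Eq (Vec (Vec Nat 0) 3) (vcons (Vec Nat 0) 2 (vnil Nat) (vcons (Vec Nat 0) 1 (vnil Nat) (vcons (Vec Nat 0) 0 (vnil Nat) (vnil (Vec Nat 0))))) (vcons (Vec Nat 0) 2 (vnil Nat) (vcons (Vec Nat 0) 1 (vnil Nat) (vcons (Vec Nat 0) 0 (vnil Nat) (vnil (Vec Nat 0)))))
observation: the first redex contracted is a beta-redex; the normal form is reached in 12 normal-order steps.


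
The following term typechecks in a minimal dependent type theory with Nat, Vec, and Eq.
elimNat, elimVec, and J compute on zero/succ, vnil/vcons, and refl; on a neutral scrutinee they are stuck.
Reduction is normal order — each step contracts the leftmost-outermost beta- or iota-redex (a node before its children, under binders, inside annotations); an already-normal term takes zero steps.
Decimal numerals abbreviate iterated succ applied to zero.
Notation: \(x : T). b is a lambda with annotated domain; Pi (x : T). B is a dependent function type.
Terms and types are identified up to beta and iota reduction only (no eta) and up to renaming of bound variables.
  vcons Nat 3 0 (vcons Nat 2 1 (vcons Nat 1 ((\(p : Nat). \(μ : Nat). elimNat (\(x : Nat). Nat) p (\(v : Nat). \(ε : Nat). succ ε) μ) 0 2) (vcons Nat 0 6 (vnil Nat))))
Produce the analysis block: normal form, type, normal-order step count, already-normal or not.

resulting normal form:
  vcons Nat 3 0 (vcons Nat 2 1 (vcons Nat 1 2 (vcons Nat 0 6 (vnil Nat))))
type:
  Vec Nat 4
normal-order step count: 9
term was already normal: no
first contracted redex: a beta-redex


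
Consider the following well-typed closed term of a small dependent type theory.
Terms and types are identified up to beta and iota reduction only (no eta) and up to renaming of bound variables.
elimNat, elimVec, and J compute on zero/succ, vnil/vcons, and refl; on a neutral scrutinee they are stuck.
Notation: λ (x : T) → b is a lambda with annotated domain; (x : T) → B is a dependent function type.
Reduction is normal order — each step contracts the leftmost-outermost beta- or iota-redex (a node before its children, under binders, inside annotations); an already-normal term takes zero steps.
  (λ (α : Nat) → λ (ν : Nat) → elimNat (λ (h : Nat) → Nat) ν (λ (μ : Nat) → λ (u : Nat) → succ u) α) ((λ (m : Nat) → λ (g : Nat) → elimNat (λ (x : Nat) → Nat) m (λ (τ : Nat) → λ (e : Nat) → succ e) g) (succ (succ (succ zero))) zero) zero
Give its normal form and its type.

resulting normal form:
  succ (succ (succ zero))
inferred type:
  Nat


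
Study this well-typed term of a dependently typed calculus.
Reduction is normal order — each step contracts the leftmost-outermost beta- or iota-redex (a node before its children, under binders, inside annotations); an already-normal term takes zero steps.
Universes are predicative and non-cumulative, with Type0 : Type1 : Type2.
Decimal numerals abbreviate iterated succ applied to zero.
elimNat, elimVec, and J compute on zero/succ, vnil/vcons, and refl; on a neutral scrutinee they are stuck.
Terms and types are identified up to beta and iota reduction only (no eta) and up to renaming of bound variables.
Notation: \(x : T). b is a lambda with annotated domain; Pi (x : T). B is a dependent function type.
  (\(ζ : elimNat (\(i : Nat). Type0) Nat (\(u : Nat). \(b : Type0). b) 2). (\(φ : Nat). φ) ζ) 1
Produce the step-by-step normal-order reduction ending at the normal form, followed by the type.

normal-order reduction:
  (\(ζ : elimNat (\(i : Nat). Type0) Nat (\(u : Nat). \(b : Type0). b) 2). (\(φ : Nat). φ) ζ) 1
  ~> (\(ζ : Nat). ζ) 1
  ~> 1
the term's type:
  Nat


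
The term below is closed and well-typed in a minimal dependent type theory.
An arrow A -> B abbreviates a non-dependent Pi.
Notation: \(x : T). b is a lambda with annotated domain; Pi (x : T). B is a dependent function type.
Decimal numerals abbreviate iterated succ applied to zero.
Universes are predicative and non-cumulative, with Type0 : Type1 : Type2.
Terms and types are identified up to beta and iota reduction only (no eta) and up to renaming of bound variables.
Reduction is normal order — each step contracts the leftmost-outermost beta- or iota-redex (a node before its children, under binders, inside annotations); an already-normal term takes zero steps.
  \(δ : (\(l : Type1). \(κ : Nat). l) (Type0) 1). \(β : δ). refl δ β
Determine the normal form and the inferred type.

reduced normal form:
  \(δ : Type0). \(l : δ). refl δ l
the term's type:
  Pi (δ : Type0). Pi (l : δ). Eq δ l l
observation: the term reaches its normal form after 2 normal-order steps.


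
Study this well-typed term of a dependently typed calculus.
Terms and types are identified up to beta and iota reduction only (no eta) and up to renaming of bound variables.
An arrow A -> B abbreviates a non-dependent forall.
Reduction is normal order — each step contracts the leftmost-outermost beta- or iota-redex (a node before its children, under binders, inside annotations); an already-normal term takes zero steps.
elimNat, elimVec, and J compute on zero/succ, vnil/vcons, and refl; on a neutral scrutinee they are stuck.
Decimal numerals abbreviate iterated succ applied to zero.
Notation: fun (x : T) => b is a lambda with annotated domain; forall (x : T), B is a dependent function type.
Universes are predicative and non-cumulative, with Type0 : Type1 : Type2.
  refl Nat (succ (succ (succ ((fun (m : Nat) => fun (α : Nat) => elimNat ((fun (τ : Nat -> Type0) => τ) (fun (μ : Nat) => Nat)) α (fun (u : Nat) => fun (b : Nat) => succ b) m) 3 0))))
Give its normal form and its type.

normal form:
  refl Nat 6
the term's type:
  Eq Nat 6 6
observation: the leftmost-outermost redex is a beta-redex, and normalization takes 12 steps.


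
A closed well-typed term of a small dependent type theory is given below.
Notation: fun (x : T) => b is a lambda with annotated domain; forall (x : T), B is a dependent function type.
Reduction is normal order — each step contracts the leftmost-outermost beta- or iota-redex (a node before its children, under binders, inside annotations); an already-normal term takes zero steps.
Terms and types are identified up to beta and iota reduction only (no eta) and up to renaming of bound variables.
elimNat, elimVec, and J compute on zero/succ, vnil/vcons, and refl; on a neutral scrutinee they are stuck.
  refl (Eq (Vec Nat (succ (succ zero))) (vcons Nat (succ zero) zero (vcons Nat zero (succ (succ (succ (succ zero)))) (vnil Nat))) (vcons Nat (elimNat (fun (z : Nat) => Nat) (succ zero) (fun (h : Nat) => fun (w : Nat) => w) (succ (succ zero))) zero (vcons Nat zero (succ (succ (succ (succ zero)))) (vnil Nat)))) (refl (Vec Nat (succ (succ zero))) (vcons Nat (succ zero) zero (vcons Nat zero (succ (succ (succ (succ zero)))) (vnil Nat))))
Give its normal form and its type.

reduced normal form:
  refl (Eq (Vec Nat (succ (succ zero))) (vcons Nat (succ zero) zero (vcons Nat zero (succ (succ (succ (succ zero)))) (vnil Nat))) (vcons Nat (succ zero) zero (vcons Nat zero (succ (succ (succ (succ zero)))) (vnil Nat)))) (refl (Vec Nat (succ (succ zero))) (vcons Nat (succ zero) zero (vcons Nat zero (succ (succ (succ (succ zero)))) (vnil Nat))))
inferred type:
  Eq (Eq (Vec Nat (succ (succ zero))) (vcons Nat (succ zero) zero (vcons Nat zero (succ (succ (succ (succ zero)))) (vnil Nat))) (vcons Nat (succ zero) zero (vcons Nat zero (succ (succ (succ (succ zero)))) (vnil Nat)))) (refl (Vec Nat (succ (succ zero))) (vcons Nat (succ zero) zero (vcons Nat zero (succ (succ (succ (succ zero)))) (vnil Nat)))) (refl (Vec Nat (succ (succ zero))) (vcons Nat (succ zero) zero (vcons Nat zero (succ (succ (succ (succ zero)))) (vnil Nat))))


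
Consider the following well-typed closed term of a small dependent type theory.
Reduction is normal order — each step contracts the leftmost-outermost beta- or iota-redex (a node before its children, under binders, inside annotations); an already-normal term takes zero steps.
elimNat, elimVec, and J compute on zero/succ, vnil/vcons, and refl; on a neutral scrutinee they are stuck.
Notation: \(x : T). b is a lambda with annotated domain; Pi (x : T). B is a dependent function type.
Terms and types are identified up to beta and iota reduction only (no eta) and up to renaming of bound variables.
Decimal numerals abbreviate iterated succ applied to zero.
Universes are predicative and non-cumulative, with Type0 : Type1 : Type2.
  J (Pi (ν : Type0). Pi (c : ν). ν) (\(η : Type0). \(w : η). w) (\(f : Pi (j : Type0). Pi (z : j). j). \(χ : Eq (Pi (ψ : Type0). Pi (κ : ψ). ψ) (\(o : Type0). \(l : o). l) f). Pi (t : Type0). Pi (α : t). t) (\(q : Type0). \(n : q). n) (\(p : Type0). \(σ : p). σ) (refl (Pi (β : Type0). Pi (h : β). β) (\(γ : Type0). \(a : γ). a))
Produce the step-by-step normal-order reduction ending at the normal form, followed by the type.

normal-order reduction:
  J (Pi (ν : Type0). Pi (c : ν). ν) (\(η : Type0). \(w : η). w) (\(f : Pi (j : Type0). Pi (z : j). j). \(χ : Eq (Pi (ψ : Type0). Pi (κ : ψ). ψ) (\(o : Type0). \(l : o). l) f). Pi (t : Type0). Pi (α : t). t) (\(q : Type0). \(n : q). n) (\(p : Type0). \(σ : p). σ) (refl (Pi (β : Type0). Pi (h : β). β) (\(γ : Type0). \(a : γ). a))
  ~> \(ν : Type0). \(c : ν). c
the term's type:
  Pi (ν : Type0). Pi (c : ν). ν


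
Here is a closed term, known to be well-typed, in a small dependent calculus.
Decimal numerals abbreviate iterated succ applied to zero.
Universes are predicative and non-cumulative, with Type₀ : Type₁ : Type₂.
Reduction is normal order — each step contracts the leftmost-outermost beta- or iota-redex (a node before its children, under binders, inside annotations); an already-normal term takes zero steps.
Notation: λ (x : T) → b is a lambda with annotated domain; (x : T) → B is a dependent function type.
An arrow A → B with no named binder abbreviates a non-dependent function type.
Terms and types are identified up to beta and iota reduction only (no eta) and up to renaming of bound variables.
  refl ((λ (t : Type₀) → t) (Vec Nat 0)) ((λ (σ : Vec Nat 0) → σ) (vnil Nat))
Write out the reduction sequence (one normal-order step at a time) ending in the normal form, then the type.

normal-order reduction:
  refl ((λ (t : Type₀) → t) (Vec Nat 0)) ((λ (σ : Vec Nat 0) → σ) (vnil Nat))
  ~> refl (Vec Nat 0) ((λ (t : Vec Nat 0) → t) (vnil Nat))
  ~> refl (Vec Nat 0) (vnil Nat)
type:
  Eq (Vec Nat 0) (vnil Nat) (vnil Nat)


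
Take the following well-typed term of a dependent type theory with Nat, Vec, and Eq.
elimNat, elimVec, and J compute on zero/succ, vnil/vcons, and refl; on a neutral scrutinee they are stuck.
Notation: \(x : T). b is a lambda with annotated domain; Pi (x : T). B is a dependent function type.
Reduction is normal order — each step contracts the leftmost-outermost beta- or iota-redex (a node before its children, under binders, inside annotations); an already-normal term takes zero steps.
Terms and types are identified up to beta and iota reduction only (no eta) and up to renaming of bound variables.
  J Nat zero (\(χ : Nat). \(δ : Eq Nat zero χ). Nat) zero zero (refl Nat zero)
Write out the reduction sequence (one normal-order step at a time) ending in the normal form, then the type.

normal-order reduction sequence:
  J Nat zero (\(χ : Nat). \(δ : Eq Nat zero χ). Nat) zero zero (refl Nat zero)
  ~> zero
the term's type:
  Nat


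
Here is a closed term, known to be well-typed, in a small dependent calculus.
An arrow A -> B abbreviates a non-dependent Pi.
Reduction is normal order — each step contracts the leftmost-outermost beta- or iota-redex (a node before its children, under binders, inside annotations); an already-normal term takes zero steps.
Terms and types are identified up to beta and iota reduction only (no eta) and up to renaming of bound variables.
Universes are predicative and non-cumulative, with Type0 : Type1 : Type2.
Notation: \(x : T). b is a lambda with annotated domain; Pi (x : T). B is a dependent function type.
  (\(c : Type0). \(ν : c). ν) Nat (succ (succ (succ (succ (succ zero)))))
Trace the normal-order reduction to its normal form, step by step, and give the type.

normal-order reduction sequence:
  (\(c : Type0). \(ν : c). ν) Nat (succ (succ (succ (succ (succ zero)))))
  ~> (\(c : Nat). c) (succ (succ (succ (succ (succ zero)))))
  ~> succ (succ (succ (succ (succ zero))))
the term's type:
  Nat


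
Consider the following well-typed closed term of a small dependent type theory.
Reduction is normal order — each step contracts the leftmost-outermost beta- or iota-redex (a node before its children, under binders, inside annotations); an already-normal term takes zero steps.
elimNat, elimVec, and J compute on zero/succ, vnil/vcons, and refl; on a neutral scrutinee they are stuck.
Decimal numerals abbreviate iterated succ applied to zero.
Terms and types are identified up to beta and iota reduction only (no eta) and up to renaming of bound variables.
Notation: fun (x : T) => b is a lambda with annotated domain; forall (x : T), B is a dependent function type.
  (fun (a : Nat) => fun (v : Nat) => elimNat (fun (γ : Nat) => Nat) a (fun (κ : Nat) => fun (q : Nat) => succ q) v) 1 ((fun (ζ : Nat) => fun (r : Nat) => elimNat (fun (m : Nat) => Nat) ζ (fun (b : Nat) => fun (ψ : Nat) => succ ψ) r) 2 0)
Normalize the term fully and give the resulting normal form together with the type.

normal form:
  3
inferred type:
  Nat


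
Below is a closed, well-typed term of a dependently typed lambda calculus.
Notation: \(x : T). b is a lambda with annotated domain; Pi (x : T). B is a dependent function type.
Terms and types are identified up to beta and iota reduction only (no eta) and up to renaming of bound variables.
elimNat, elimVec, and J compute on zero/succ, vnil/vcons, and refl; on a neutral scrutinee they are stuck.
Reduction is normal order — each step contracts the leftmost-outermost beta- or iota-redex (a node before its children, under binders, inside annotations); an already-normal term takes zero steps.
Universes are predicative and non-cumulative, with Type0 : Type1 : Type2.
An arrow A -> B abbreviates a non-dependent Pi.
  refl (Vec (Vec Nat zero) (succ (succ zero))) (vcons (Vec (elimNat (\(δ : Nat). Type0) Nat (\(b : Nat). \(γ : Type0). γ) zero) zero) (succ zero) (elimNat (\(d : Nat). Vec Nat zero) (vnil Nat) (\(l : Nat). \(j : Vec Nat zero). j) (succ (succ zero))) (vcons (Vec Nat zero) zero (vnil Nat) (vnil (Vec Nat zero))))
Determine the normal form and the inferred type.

resulting normal form:
  refl (Vec (Vec Nat zero) (succ (succ zero))) (vcons (Vec Nat zero) (succ zero) (vnil Nat) (vcons (Vec Nat zero) zero (vnil Nat) (vnil (Vec Nat zero))))
inferred type:
  Eq (Vec (Vec Nat zero) (succ (succ zero))) (vcons (Vec Nat zero) (succ zero) (vnil Nat) (vcons (Vec Nat zero) zero (vnil Nat) (vnil (Vec Nat zero)))) (vcons (Vec Nat zero) (succ zero) (vnil Nat) (vcons (Vec Nat zero) zero (vnil Nat) (vnil (Vec Nat zero))))


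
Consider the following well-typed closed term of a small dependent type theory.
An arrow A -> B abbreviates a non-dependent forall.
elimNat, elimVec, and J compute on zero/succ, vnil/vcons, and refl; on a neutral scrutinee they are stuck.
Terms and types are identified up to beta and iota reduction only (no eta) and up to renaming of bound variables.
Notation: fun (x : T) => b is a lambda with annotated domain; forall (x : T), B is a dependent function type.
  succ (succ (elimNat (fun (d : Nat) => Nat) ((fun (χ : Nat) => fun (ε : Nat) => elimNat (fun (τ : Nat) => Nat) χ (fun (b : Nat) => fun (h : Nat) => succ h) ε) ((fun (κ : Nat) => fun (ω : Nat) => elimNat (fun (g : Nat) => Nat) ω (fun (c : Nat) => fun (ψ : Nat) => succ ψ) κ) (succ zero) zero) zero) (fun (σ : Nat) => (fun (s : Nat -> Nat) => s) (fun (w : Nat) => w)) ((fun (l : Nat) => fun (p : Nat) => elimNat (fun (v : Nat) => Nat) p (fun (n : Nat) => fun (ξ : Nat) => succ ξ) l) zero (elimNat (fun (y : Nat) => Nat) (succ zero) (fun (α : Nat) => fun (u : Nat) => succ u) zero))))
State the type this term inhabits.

the term's type:
  Nat


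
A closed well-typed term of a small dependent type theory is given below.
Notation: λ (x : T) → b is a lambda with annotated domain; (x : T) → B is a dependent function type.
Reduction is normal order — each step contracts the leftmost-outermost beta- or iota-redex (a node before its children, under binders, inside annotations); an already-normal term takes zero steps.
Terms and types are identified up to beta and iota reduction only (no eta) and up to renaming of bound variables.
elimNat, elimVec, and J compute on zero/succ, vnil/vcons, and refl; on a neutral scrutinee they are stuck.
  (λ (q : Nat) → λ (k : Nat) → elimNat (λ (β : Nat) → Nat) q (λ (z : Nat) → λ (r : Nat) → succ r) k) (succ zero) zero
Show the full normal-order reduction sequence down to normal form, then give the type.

normal-order reduction:
  (λ (q : Nat) → λ (k : Nat) → elimNat (λ (β : Nat) → Nat) q (λ (z : Nat) → λ (r : Nat) → succ r) k) (succ zero) zero
  ~> (λ (q : Nat) → elimNat (λ (k : Nat) → Nat) (succ zero) (λ (β : Nat) → λ (z : Nat) → succ z) q) zero
  ~> elimNat (λ (q : Nat) → Nat) (succ zero) (λ (k : Nat) → λ (β : Nat) → succ β) zero
  ~> succ zero
type:
  Nat


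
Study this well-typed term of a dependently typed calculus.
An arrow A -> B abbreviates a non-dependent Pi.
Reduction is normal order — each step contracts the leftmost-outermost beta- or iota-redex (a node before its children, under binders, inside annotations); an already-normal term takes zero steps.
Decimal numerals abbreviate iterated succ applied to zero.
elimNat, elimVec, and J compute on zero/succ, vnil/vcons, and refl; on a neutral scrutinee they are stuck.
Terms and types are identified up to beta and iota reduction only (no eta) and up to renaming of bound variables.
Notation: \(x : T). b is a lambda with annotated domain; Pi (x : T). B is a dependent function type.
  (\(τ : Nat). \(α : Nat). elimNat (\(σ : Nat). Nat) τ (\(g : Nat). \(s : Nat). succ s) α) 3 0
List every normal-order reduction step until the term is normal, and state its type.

normal-order reduction:
  (\(τ : Nat). \(α : Nat). elimNat (\(σ : Nat). Nat) τ (\(g : Nat). \(s : Nat). succ s) α) 3 0
  ~> (\(τ : Nat). elimNat (\(α : Nat). Nat) 3 (\(σ : Nat). \(g : Nat). succ g) τ) 0
  ~> elimNat (\(τ : Nat). Nat) 3 (\(α : Nat). \(σ : Nat). succ σ) 0
  ~> 3
inferred type:
  Nat


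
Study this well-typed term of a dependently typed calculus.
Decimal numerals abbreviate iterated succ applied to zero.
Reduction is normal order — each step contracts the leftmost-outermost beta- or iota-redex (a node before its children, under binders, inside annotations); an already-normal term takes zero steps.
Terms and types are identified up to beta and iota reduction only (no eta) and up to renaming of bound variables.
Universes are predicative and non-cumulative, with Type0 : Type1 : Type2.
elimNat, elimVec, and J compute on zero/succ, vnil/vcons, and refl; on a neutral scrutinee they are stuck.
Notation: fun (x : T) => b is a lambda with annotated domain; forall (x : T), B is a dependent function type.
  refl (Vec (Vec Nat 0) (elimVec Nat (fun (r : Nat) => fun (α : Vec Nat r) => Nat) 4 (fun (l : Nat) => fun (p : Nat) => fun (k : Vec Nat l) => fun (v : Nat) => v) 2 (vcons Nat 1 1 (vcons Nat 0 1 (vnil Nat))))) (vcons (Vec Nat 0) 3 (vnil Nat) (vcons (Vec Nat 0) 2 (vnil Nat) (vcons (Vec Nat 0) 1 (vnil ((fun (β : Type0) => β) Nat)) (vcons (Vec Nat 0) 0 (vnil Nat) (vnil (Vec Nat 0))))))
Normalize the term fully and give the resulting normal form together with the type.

resulting normal form:
  refl (Vec (Vec Nat 0) 4) (vcons (Vec Nat 0) 3 (vnil Nat) (vcons (Vec Nat 0) 2 (vnil Nat) (vcons (Vec Nat 0) 1 (vnil Nat) (vcons (Vec Nat 0) 0 (vnil Nat) (vnil (Vec Nat 0))))))
inferred type:
  Eq (Vec (Vec Nat 0) 4) (vcons (Vec Nat 0) 3 (vnil Nat) (vcons (Vec Nat 0) 2 (vnil Nat) (vcons (Vec Nat 0) 1 (vnil Nat) (vcons (Vec Nat 0) 0 (vnil Nat) (vnil (Vec Nat 0)))))) (vcons (Vec Nat 0) 3 (vnil Nat) (vcons (Vec Nat 0) 2 (vnil Nat) (vcons (Vec Nat 0) 1 (vnil Nat) (vcons (Vec Nat 0) 0 (vnil Nat) (vnil (Vec Nat 0))))))
observation: normalization takes exactly 12 steps under the normal-order strategy.


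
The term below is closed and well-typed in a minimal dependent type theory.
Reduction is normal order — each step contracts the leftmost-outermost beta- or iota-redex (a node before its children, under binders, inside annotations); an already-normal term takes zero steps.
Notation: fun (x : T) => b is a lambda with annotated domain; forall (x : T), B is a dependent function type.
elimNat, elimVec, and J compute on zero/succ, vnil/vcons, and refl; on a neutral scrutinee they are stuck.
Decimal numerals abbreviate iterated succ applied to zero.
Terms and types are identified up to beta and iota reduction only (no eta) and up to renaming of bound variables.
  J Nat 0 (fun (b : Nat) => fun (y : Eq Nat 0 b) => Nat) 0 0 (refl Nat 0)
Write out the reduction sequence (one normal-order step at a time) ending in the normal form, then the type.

normal-order reduction sequence:
  J Nat 0 (fun (b : Nat) => fun (y : Eq Nat 0 b) => Nat) 0 0 (refl Nat 0)
  ~> 0
the term's type:
  Nat


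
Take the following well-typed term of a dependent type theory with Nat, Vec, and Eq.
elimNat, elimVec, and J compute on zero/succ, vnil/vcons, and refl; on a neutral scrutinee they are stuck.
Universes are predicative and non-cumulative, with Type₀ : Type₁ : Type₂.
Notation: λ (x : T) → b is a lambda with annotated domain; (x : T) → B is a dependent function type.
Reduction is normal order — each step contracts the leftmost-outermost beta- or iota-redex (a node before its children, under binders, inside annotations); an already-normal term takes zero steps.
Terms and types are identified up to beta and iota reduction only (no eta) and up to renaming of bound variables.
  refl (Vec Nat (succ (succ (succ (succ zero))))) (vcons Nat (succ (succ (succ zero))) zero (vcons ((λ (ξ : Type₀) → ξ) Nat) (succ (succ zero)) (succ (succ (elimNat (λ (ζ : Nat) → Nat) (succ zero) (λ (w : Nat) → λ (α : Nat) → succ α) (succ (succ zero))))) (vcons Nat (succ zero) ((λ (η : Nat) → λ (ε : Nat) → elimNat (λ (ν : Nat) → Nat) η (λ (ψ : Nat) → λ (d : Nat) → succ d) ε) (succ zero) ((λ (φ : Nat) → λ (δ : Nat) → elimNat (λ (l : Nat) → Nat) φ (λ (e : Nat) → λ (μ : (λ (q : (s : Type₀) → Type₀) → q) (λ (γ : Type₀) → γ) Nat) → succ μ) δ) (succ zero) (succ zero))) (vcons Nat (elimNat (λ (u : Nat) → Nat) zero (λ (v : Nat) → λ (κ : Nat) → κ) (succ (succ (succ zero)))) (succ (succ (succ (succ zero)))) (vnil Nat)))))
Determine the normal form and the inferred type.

reduced normal form:
  refl (Vec Nat (succ (succ (succ (succ zero))))) (vcons Nat (succ (succ (succ zero))) zero (vcons Nat (succ (succ zero)) (succ (succ (succ (succ (succ zero))))) (vcons Nat (succ zero) (succ (succ (succ zero))) (vcons Nat zero (succ (succ (succ (succ zero)))) (vnil Nat)))))
type:
  Eq (Vec Nat (succ (succ (succ (succ zero))))) (vcons Nat (succ (succ (succ zero))) zero (vcons Nat (succ (succ zero)) (succ (succ (succ (succ (succ zero))))) (vcons Nat (succ zero) (succ (succ (succ zero))) (vcons Nat zero (succ (succ (succ (succ zero)))) (vnil Nat))))) (vcons Nat (succ (succ (succ zero))) zero (vcons Nat (succ (succ zero)) (succ (succ (succ (succ (succ zero))))) (vcons Nat (succ zero) (succ (succ (succ zero))) (vcons Nat zero (succ (succ (succ (succ zero)))) (vnil Nat)))))
observation: 33 normal-order steps separate the term from its normal form.


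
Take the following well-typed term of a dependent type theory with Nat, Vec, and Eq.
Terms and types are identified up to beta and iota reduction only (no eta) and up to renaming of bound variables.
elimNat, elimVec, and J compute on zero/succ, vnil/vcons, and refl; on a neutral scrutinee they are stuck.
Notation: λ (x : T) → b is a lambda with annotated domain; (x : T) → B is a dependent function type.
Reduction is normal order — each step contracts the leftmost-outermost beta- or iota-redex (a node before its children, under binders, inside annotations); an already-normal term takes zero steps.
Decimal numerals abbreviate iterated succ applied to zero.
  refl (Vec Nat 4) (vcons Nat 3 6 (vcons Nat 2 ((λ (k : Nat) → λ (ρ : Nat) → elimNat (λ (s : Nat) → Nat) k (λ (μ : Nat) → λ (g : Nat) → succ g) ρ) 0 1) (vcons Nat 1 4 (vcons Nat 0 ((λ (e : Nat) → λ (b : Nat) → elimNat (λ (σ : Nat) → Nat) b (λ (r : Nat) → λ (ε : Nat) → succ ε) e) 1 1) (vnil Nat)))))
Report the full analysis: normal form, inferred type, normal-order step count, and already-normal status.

reduced normal form:
  refl (Vec Nat 4) (vcons Nat 3 6 (vcons Nat 2 1 (vcons Nat 1 4 (vcons Nat 0 2 (vnil Nat)))))
type:
  Eq (Vec Nat 4) (vcons Nat 3 6 (vcons Nat 2 1 (vcons Nat 1 4 (vcons Nat 0 2 (vnil Nat))))) (vcons Nat 3 6 (vcons Nat 2 1 (vcons Nat 1 4 (vcons Nat 0 2 (vnil Nat)))))
normal-order step count: 12
term was already normal: no
first redex: a beta-redex


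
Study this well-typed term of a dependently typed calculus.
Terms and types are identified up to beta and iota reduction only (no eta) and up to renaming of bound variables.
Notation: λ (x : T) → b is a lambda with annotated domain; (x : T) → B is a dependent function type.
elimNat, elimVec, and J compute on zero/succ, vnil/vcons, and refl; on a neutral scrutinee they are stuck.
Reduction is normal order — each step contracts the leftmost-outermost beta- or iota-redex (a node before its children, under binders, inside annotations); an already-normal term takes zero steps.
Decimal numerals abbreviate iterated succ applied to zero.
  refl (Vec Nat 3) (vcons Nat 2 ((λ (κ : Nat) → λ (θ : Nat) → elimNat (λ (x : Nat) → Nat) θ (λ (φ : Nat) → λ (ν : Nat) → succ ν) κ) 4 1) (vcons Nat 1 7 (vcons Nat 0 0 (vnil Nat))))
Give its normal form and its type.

normal form:
  refl (Vec Nat 3) (vcons Nat 2 5 (vcons Nat 1 7 (vcons Nat 0 0 (vnil Nat))))
type:
  Eq (Vec Nat 3) (vcons Nat 2 5 (vcons Nat 1 7 (vcons Nat 0 0 (vnil Nat)))) (vcons Nat 2 5 (vcons Nat 1 7 (vcons Nat 0 0 (vnil Nat))))


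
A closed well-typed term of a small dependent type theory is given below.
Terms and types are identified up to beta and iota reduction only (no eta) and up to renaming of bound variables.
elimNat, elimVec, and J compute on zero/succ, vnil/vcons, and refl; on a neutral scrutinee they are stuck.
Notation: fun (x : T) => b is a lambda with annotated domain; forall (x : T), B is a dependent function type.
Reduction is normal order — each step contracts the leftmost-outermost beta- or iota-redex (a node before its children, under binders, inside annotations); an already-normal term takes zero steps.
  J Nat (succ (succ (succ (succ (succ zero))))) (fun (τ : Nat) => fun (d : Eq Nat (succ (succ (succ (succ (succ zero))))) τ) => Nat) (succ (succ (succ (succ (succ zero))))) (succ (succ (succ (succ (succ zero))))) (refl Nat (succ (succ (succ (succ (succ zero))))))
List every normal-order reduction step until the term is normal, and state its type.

reduction (normal order):
  J Nat (succ (succ (succ (succ (succ zero))))) (fun (τ : Nat) => fun (d : Eq Nat (succ (succ (succ (succ (succ zero))))) τ) => Nat) (succ (succ (succ (succ (succ zero))))) (succ (succ (succ (succ (succ zero))))) (refl Nat (succ (succ (succ (succ (succ zero))))))
  ~> succ (succ (succ (succ (succ zero))))
inferred type:
  Nat


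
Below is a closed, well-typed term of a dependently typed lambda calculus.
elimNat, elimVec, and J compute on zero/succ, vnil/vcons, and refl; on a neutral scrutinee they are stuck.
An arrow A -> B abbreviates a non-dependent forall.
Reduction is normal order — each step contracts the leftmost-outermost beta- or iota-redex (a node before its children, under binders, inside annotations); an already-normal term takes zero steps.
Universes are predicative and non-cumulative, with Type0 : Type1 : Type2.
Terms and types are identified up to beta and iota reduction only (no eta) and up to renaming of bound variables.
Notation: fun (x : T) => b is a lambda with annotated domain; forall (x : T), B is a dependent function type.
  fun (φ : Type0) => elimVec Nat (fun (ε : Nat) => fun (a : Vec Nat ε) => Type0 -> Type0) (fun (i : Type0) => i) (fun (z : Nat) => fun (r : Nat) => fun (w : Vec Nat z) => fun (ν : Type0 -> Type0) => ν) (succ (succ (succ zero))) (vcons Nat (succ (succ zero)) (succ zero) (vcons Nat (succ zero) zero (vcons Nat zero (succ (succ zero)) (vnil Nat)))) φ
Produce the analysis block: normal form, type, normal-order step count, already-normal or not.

reduced normal form:
  fun (φ : Type0) => φ
the term's type:
  Type0 -> Type0
steps to reach normal form (normal order): 17
started in normal form: no
first redex: an elimVec iota-redex


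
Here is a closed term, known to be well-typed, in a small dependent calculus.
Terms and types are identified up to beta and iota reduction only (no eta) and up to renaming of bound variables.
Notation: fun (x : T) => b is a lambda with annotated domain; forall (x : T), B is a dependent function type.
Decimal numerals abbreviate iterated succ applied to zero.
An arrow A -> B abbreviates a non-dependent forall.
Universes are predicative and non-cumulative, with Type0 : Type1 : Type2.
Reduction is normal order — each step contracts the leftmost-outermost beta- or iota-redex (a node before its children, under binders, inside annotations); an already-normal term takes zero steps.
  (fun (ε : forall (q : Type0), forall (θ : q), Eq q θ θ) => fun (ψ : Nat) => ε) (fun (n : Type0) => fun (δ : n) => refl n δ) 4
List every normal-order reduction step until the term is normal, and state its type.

normal-order reduction:
  (fun (ε : forall (q : Type0), forall (θ : q), Eq q θ θ) => fun (ψ : Nat) => ε) (fun (n : Type0) => fun (δ : n) => refl n δ) 4
  ~> (fun (ε : Nat) => fun (q : Type0) => fun (θ : q) => refl q θ) 4
  ~> fun (ε : Type0) => fun (q : ε) => refl ε q
inferred type:
  forall (ε : Type0), forall (q : ε), Eq ε q q


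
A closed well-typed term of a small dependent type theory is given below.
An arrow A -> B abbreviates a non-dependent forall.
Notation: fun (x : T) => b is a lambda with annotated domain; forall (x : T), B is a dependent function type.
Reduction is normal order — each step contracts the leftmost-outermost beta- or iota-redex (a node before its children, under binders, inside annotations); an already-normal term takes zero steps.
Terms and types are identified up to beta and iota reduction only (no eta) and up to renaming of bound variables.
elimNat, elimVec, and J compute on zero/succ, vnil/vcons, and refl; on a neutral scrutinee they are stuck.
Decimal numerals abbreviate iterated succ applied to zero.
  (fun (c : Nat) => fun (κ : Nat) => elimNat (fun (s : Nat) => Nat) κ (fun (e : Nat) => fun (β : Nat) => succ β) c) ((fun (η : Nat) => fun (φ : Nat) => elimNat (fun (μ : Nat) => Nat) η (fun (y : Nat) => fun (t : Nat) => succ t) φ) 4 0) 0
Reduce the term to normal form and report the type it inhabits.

reduced normal form:
  4
inferred type:
  Nat
observation: 18 normal-order steps normalize the term, beginning with a beta-redex.


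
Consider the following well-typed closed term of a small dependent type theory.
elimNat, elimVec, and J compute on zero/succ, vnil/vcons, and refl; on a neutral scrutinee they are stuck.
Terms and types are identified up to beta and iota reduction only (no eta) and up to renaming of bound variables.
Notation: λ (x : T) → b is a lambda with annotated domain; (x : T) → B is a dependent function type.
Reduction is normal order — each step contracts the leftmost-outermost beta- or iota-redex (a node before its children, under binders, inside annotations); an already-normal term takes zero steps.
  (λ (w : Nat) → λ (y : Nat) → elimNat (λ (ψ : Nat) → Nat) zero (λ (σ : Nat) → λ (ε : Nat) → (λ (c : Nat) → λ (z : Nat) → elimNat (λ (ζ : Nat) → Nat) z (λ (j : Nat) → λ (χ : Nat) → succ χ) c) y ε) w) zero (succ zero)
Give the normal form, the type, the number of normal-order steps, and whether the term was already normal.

reduced normal form:
  zero
type:
  Nat
steps to reach normal form (normal order): 3
started in normal form: no
first contracted redex: a beta-redex


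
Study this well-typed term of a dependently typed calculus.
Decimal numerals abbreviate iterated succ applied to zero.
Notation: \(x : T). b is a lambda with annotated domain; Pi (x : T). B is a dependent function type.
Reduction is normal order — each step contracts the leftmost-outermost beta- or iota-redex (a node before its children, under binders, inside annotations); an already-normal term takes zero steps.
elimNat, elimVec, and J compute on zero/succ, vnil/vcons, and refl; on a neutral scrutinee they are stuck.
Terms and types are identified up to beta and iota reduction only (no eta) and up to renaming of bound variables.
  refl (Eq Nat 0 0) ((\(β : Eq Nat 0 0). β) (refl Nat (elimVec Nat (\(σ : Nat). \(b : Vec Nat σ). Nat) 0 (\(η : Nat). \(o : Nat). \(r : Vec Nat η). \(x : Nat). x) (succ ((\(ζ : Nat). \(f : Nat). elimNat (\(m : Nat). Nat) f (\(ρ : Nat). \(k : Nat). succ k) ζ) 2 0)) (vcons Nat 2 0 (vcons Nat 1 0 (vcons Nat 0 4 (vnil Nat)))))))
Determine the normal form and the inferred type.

reduced normal form:
  refl (Eq Nat 0 0) (refl Nat 0)
inferred type:
  Eq (Eq Nat 0 0) (refl Nat 0) (refl Nat 0)
observation: the term reaches its normal form after 17 normal-order steps.


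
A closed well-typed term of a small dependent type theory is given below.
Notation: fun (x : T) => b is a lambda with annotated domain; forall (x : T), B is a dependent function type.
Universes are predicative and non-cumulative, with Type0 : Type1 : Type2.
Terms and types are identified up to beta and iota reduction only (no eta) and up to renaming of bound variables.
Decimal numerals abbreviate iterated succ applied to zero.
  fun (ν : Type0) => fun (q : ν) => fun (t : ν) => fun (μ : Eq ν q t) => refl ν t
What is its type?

type:
  forall (ν : Type0), forall (q : ν), forall (t : ν), forall (μ : Eq ν q t), Eq ν t t


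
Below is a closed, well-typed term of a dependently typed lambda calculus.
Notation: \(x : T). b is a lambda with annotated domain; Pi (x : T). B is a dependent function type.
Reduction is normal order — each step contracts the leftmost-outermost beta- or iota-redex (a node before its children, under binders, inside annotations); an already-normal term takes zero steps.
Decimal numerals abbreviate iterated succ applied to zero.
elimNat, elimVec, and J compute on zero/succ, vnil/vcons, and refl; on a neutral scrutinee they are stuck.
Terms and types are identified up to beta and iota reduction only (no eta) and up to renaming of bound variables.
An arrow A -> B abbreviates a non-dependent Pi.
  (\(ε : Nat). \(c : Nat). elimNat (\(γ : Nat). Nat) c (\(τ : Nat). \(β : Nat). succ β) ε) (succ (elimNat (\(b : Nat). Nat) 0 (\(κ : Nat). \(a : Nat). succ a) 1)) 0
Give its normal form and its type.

normal form:
  2
type:
  Nat


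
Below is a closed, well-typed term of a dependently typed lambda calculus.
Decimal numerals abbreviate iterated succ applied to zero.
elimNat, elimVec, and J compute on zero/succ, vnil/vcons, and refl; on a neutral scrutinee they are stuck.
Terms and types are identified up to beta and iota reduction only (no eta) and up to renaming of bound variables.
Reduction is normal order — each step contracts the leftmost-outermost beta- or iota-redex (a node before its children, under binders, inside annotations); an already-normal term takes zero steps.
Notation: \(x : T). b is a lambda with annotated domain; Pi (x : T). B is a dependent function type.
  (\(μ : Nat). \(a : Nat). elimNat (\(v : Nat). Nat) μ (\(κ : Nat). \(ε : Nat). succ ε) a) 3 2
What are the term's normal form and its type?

normal form:
  5
type:
  Nat
observation: reduction starts at a beta-redex, and 9 normal-order steps reach the normal form.


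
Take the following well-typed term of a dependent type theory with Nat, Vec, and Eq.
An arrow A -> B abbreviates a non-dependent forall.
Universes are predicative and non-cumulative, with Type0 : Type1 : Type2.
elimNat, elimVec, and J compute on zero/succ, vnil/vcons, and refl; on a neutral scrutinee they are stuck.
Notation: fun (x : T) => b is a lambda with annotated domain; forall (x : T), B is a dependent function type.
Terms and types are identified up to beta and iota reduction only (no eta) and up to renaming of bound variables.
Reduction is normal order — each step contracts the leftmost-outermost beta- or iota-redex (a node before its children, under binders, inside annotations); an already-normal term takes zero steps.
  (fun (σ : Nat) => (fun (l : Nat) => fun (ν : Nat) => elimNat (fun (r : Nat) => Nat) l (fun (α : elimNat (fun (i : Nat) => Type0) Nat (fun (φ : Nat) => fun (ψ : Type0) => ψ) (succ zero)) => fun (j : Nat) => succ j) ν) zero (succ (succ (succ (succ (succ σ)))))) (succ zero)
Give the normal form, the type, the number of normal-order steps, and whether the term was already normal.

normal form:
  succ (succ (succ (succ (succ (succ zero)))))
the term's type:
  Nat
steps to reach normal form (normal order): 22
started in normal form: no
first redex: a beta-redex
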